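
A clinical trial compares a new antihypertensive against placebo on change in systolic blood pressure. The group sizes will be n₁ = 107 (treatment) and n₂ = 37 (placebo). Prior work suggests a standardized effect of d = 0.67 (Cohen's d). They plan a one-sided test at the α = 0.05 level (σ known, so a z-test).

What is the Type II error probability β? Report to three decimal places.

Noncentrality parameter: δ = d / √(1/n₁ + 1/n₂) = 0.67 / √(1/107 + 1/37) = 3.5131
One-sided α = 0.05 → critical value z_{0.05} = 1.645.
Power = Φ(δ − 1.645) = Φ(1.868) = 0.9691.
Type II error: β = 1 − power = 1 − 0.9691 = 0.0309.

β ≈ 0.031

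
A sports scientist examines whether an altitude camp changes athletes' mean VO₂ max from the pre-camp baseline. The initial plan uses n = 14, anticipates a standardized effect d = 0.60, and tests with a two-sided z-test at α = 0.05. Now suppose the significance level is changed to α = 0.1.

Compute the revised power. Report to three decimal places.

Power ≈ 0.726

δ = d·√n = 0.60 × √14 = 2.2450 (unchanged). New critical value: z_{0.05} = 1.645.
Revised power = Φ(δ − 1.645) + Φ(−δ − 1.645) = Φ(0.600) + Φ(-3.890) = 0.7258 + 0.0001 = 0.7258.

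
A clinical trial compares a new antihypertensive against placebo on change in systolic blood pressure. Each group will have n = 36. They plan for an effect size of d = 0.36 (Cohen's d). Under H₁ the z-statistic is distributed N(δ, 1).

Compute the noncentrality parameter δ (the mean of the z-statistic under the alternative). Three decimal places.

δ = d·√(n/2) = 0.36 × √(36/2) = 1.5274

δ ≈ 1.527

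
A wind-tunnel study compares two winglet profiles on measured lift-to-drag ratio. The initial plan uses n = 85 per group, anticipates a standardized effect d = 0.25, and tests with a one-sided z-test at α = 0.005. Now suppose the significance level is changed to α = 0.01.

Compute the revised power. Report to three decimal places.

δ = d·√(n/2) = 0.25 × √(85/2) = 1.6298 (unchanged). New critical value: z_{0.01} = 2.326.
Revised power = Φ(δ − 2.326) = Φ(-0.697) = 0.2430.

Power ≈ 0.243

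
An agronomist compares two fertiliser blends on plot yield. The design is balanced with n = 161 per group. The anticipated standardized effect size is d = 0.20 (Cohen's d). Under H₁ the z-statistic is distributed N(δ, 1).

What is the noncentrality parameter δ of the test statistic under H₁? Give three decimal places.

δ ≈ 1.794

The noncentrality parameter scales effect size by the design's sample-size factor: δ = d·√(n/2) = 0.20 × √(161/2) = 1.7944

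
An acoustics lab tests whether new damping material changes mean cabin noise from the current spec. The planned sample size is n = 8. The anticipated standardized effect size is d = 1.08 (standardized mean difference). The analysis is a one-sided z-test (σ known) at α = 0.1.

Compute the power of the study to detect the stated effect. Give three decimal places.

Noncentrality parameter: δ = d·√n = 1.08 × √8 = 3.0547
Critical value for a one-sided test at α = 0.1: z_α = 1.282.
Power = P(Z > 1.282 − δ) = Φ(1.773) = 0.9619.

Power ≈ 0.962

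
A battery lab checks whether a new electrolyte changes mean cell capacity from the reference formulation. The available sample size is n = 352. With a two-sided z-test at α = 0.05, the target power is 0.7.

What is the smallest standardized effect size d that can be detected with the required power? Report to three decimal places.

d ≈ 0.132

Need Φ(δ − 1.960) = 0.7, so δ = 1.960 + 0.524 = 2.484.
(Lower-tail contribution to power is negligible for δ > 0.)
δ = d·√n ⇒ d = δ/√n = 2.484/√352 = 0.1324.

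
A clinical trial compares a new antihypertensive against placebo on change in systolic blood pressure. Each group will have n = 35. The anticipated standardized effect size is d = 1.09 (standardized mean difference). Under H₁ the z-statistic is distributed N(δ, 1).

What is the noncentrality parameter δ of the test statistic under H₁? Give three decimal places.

δ ≈ 4.560

δ = d·√(n/2) = 1.09 × √(35/2) = 4.5598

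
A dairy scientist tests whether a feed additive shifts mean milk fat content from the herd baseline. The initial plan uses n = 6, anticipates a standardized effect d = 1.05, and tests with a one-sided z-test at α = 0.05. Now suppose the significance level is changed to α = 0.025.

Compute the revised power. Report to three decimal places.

δ = d·√n = 1.05 × √6 = 2.5720 (unchanged). New critical value: z_{0.025} = 1.960.
Revised power = Φ(δ − 1.960) = Φ(0.612) = 0.7297.

Power ≈ 0.730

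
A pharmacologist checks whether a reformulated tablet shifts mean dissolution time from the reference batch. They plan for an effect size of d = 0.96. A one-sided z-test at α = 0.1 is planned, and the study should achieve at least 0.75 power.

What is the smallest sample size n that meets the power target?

For power 0.75 need Φ(δ − z_{0.1}) = 0.75, so δ = z_{0.1} + z_{0.25} = 1.282 + 0.674 = 1.956.
δ = d·√n ⇒ n = (δ/d)² = (1.956 / 0.96)² = 4.15.
Rounding up, n = 5.

n = 5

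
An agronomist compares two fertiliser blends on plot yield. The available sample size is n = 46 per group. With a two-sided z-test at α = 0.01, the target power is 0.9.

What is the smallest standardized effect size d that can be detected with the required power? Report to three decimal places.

d ≈ 0.804

Need Φ(δ − 2.576) = 0.9, so δ = 2.576 + 1.282 = 3.857.
(Lower-tail contribution to power is negligible for δ > 0.)
δ = d·√(n/2) ⇒ d = δ/√(n/2) = 3.857/√(46/2) = 0.8043.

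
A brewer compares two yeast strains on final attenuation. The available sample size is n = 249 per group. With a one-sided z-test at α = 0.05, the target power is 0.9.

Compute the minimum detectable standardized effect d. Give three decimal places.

Required noncentrality: δ = z_{0.05} + z_{0.10} = 1.645 + 1.282 = 2.926.
δ = d·√(n/2) ⇒ d = δ/√(n/2) = 2.926/√(249/2) = 0.2623.

d ≈ 0.262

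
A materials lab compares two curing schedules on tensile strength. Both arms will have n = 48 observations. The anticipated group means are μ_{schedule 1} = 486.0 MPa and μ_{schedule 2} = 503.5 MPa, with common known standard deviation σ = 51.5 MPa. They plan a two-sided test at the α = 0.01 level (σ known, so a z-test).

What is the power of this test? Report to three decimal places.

Power ≈ 0.181

Standardized effect: d = |μ_{schedule 1} − μ_{schedule 2}| / σ = |486.0 − 503.5| / 51.5 = 0.3398
Noncentrality parameter: λ = d·√(n/2) = 0.3398 × √(48/2) = 1.6647
Two-sided α = 0.01 → critical value z_{0.005} = 2.576.
Power = Φ(λ − 2.576) + Φ(−λ − 2.576) = Φ(-0.911) + Φ(-4.241) = 0.1811 + 0.0000 = 0.1811.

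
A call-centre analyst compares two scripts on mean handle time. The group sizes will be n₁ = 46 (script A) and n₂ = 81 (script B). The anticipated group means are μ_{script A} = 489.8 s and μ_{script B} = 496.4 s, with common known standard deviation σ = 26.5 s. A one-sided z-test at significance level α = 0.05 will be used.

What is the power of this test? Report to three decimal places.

Power ≈ 0.384

Standardized effect: d = |μ_{script A} − μ_{script B}| / σ = |489.8 − 496.4| / 26.5 = 0.2491
Noncentrality parameter: δ = d / √(1/n₁ + 1/n₂) = 0.2491 / √(1/46 + 1/81) = 1.3490
One-sided α = 0.05 → critical value z_{0.05} = 1.645.
Power = P(Z > 1.645 − δ) = Φ(-0.296) = 0.3837.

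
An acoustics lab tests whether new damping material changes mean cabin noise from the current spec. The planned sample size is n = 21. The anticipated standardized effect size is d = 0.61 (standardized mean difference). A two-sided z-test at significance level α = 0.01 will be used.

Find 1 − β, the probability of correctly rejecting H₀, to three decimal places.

Power ≈ 0.587

Noncentrality parameter: δ = d·√n = 0.61 × √21 = 2.7954
Two-sided α = 0.01 → critical value z_{0.005} = 2.576.
Power = Φ(δ − 2.576) + Φ(−δ − 2.576) = Φ(0.220) + Φ(-5.371) = 0.5869 + 0.0000 = 0.5869.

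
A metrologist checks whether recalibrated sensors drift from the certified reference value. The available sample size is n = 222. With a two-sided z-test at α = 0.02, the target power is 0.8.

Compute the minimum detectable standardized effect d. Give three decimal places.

Required noncentrality: δ = z_{0.01} + z_{0.20} = 2.326 + 0.842 = 3.168.
(The second rejection-region term Φ(−δ − z_{α/2}) is negligible and dropped.)
δ = d·√n ⇒ d = δ/√n = 3.168/√222 = 0.2126.

d ≈ 0.213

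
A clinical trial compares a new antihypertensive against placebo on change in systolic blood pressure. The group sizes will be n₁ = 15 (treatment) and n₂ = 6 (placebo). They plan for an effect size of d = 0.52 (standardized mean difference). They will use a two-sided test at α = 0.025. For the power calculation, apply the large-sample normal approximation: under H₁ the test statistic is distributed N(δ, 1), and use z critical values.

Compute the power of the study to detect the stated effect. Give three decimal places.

Noncentrality parameter: δ = d / √(1/n₁ + 1/n₂) = 0.52 / √(1/15 + 1/6) = 1.0765
Critical value for a two-sided test at α = 0.025: z_{α/2} = 2.241.
Power = Φ(δ − 2.241) + Φ(−δ − 2.241) = Φ(-1.165) + Φ(-3.318) = 0.1220 + 0.0005 = 0.1225.

Power ≈ 0.122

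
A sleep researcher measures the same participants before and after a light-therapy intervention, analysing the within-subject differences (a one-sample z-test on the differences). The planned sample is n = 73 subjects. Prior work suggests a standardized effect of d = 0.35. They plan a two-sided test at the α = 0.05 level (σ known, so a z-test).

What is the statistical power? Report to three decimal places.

Power ≈ 0.849

Noncentrality parameter: δ = d·√n = 0.35 × √73 = 2.9904
Critical value for a two-sided test at α = 0.05: z_{α/2} = 1.960.
Power = Φ(δ − 1.960) + Φ(−δ − 1.960) = Φ(1.030) + Φ(-4.950) = 0.8486 + 0.0000 = 0.8486.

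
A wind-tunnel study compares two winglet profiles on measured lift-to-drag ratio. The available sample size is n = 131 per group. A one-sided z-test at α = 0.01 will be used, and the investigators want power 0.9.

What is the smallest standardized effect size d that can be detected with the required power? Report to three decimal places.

d ≈ 0.446

Required noncentrality: δ = z_{0.01} + z_{0.10} = 2.326 + 1.282 = 3.608.
δ = d·√(n/2) ⇒ d = δ/√(n/2) = 3.608/√(131/2) = 0.4458.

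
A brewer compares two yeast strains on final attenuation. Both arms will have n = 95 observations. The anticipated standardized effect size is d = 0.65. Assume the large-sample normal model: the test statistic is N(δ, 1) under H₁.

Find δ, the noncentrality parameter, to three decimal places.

δ ≈ 4.480

δ = d·√(n/2) = 0.65 × √(95/2) = 4.4798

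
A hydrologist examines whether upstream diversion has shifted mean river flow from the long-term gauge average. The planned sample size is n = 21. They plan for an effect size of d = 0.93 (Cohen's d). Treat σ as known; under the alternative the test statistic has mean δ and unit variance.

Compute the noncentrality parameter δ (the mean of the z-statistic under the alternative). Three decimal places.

The noncentrality parameter scales effect size by the design's sample-size factor: δ = d·√n = 0.93 × √21 = 4.2618

δ ≈ 4.262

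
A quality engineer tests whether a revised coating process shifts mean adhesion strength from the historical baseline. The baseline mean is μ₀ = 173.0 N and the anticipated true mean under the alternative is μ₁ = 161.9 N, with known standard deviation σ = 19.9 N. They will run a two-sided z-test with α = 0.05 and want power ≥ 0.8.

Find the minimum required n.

Standardized effect: d = |μ₁ − μ₀| / σ = |161.9 − 173.0| / 19.9 = 0.5578
Set Φ(δ − 1.960) = 0.8; then δ − 1.960 = Φ⁻¹(0.8) = 0.842, giving δ = 2.802.
(The Φ(−δ − z_{α/2}) term is vanishingly small for δ > 0 and is dropped in the standard sample-size formula.)
δ = d·√n ⇒ n = (δ/d)² = (2.802 / 0.5578)² = 25.23.
Rounding up, n = 26.

n = 26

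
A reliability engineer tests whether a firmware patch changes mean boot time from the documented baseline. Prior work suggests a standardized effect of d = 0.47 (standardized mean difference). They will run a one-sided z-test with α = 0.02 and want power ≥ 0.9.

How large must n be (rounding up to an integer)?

n = 51

For power 0.9 need Φ(δ − z_{0.02}) = 0.9, so δ = z_{0.02} + z_{0.10} = 2.054 + 1.282 = 3.335.
δ = d·√n ⇒ n = (δ/d)² = (3.335 / 0.47)² = 50.36.
Round up to the next whole unit.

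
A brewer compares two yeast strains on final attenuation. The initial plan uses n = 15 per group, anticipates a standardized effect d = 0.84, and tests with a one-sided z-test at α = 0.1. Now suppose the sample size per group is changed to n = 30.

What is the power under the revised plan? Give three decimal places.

Power ≈ 0.976

With n = 30 per group: δ = d·√(n/2) = 0.84 × √(30/2) = 3.2533. Critical value z_{0.1} = 1.282.
Revised power = Φ(δ − 1.282) = Φ(1.972) = 0.9757.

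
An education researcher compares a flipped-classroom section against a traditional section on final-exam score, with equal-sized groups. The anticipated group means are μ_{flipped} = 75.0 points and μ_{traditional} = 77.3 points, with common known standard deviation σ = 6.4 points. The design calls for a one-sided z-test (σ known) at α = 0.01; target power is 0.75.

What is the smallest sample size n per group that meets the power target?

Standardized effect: d = |μ_{flipped} − μ_{traditional}| / σ = |75.0 − 77.3| / 6.4 = 0.3594
Set Φ(δ − 2.326) = 0.75; then δ − 2.326 = Φ⁻¹(0.75) = 0.674, giving δ = 3.001.
δ = d·√(n/2) ⇒ n = 2(δ/d)² = 2 × (3.001 / 0.3594)² = 139.45.
Rounding up, n = 140 per group.

n = 140 per group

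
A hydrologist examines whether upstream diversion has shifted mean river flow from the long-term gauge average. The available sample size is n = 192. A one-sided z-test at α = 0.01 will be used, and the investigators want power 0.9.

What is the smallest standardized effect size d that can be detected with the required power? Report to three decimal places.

Required noncentrality: δ = z_{0.01} + z_{0.10} = 2.326 + 1.282 = 3.608.
δ = d·√n ⇒ d = δ/√n = 3.608/√192 = 0.2604.

d ≈ 0.260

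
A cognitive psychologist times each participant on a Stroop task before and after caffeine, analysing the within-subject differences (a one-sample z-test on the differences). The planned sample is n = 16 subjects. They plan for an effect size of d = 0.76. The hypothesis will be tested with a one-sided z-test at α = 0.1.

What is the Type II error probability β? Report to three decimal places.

β ≈ 0.039

Noncentrality parameter: δ = d·√n = 0.76 × √16 = 3.0400
One-sided α = 0.1 → critical value z_{0.1} = 1.282.
Power = Φ(δ − 1.282) = Φ(1.758) = 0.9607.
Type II error: β = 1 − power = 1 − 0.9607 = 0.0393.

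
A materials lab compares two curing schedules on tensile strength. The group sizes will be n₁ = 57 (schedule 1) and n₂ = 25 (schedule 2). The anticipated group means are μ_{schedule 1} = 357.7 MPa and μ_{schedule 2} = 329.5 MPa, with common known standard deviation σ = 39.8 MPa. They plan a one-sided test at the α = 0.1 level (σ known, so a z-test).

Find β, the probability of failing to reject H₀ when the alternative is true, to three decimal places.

β ≈ 0.047

Standardized effect: d = |μ_{schedule 1} − μ_{schedule 2}| / σ = |357.7 − 329.5| / 39.8 = 0.7085
Noncentrality parameter: δ = d / √(1/n₁ + 1/n₂) = 0.7085 / √(1/57 + 1/25) = 2.9537
Critical value for a one-sided test at α = 0.1: z_α = 1.282.
Power = P(Z > 1.282 − δ) = Φ(1.672) = 0.9528.
Type II error: β = 1 − power = 1 − 0.9528 = 0.0472.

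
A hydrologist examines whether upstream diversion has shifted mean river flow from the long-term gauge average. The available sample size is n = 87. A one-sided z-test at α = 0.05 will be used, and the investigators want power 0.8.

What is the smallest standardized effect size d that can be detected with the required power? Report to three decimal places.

Required noncentrality: δ = z_{0.05} + z_{0.20} = 1.645 + 0.842 = 2.486.
δ = d·√n ⇒ d = δ/√n = 2.486/√87 = 0.2666.

d ≈ 0.267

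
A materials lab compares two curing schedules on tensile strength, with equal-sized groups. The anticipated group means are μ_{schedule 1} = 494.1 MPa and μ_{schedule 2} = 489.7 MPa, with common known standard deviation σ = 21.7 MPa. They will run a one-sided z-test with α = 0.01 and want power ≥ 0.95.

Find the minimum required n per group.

Standardized effect: d = |μ_{schedule 1} − μ_{schedule 2}| / σ = |494.1 − 489.7| / 21.7 = 0.2028
For power 0.95 need Φ(δ − z_{0.01}) = 0.95, so δ = z_{0.01} + z_{0.05} = 2.326 + 1.645 = 3.971.
δ = d·√(n/2) ⇒ n = 2(δ/d)² = 2 × (3.971 / 0.2028)² = 767.16.
Rounding up, n = 768 per group.

n = 768 per group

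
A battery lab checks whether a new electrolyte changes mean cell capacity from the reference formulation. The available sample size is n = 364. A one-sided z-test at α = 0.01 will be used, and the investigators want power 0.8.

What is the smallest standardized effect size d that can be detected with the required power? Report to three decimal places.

d ≈ 0.166

Need Φ(δ − 2.326) = 0.8, so δ = 2.326 + 0.842 = 3.168.
δ = d·√n ⇒ d = δ/√n = 3.168/√364 = 0.1660.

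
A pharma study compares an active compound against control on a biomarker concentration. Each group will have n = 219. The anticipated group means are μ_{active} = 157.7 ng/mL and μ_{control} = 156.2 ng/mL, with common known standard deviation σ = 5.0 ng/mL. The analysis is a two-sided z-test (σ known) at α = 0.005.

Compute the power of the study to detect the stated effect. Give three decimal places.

Standardized effect: d = |μ_{active} − μ_{control}| / σ = |157.7 − 156.2| / 5.0 = 0.3000
Noncentrality parameter: δ = d·√(n/2) = 0.3000 × √(219/2) = 3.1393
Two-sided α = 0.005 → critical value z_{0.0025} = 2.807.
Power = Φ(δ − 2.807) + Φ(−δ − 2.807) = Φ(0.332) + Φ(-5.946) = 0.6301 + 0.0000 = 0.6301.

Power ≈ 0.630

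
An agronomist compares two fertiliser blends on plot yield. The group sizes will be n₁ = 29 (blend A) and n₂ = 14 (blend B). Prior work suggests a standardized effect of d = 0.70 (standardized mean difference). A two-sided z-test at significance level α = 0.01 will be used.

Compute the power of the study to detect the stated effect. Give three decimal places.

Noncentrality parameter: δ = d / √(1/n₁ + 1/n₂) = 0.70 / √(1/29 + 1/14) = 2.1509
Two-sided α = 0.01 → critical value z_{0.005} = 2.576.
Power = Φ(δ − 2.576) + Φ(−δ − 2.576) = Φ(-0.425) + Φ(-4.727) = 0.3355 + 0.0000 = 0.3355.

Power ≈ 0.335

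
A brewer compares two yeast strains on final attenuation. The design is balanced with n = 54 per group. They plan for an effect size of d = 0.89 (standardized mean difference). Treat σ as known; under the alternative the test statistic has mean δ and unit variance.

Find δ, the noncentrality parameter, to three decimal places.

δ ≈ 4.625

δ = d·√(n/2) = 0.89 × √(54/2) = 4.6246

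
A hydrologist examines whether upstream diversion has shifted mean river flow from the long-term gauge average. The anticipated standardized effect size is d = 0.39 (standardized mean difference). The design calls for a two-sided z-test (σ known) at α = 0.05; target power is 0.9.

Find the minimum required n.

Set Φ(δ − 1.960) = 0.9; then δ − 1.960 = Φ⁻¹(0.9) = 1.282, giving δ = 3.242.
(The Φ(−δ − z_{α/2}) term is vanishingly small for δ > 0 and is dropped in the standard sample-size formula.)
δ = d·√n ⇒ n = (δ/d)² = (3.242 / 0.39)² = 69.08.
Round up to the next whole unit.

n = 70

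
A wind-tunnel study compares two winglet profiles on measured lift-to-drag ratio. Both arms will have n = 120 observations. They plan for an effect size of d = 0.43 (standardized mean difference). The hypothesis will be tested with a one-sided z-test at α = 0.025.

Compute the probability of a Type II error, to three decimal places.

Noncentrality parameter: δ = d·√(n/2) = 0.43 × √(120/2) = 3.3308
Critical value for a one-sided test at α = 0.025: z_α = 1.960.
Power = Φ(δ − 1.960) = Φ(1.371) = 0.9148.
Type II error: β = 1 − power = 1 − 0.9148 = 0.0852.

β ≈ 0.085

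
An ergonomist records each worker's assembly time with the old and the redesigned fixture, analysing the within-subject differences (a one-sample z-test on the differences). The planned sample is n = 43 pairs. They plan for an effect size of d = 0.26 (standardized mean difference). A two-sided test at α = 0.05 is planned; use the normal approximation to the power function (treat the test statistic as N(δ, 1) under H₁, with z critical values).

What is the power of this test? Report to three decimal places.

Noncentrality parameter: λ = d·√n = 0.26 × √43 = 1.7049
Critical value for a two-sided test at α = 0.05: z_{α/2} = 1.960.
Power = Φ(λ − 1.960) + Φ(−λ − 1.960) = Φ(-0.255) + Φ(-3.665) = 0.3993 + 0.0001 = 0.3995.

Power ≈ 0.399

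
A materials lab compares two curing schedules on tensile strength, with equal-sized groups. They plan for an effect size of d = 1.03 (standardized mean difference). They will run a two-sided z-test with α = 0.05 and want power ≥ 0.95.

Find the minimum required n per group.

Set Φ(δ − 1.960) = 0.95; then δ − 1.960 = Φ⁻¹(0.95) = 1.645, giving δ = 3.605.
(Ignoring the negligible lower-tail rejection probability gives the usual closed-form inversion.)
δ = d·√(n/2) ⇒ n = 2(δ/d)² = 2 × (3.605 / 1.03)² = 24.50.
Round up to the next whole unit.

n = 25 per group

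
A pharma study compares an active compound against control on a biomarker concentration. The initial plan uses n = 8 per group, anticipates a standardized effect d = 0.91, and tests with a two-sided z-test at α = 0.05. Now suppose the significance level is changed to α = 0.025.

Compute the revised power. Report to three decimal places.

Power ≈ 0.337

δ = d·√(n/2) = 0.91 × √(8/2) = 1.8200 (unchanged). New critical value: z_{0.0125} = 2.241.
Revised power = Φ(δ − 2.241) + Φ(−δ − 2.241) = Φ(-0.421) + Φ(-4.061) = 0.3367 + 0.0000 = 0.3368.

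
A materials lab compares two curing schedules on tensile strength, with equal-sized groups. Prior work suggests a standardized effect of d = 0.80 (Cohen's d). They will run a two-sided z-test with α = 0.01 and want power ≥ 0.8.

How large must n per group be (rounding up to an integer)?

Set Φ(δ − 2.576) = 0.8; then δ − 2.576 = Φ⁻¹(0.8) = 0.842, giving δ = 3.417.
(The Φ(−δ − z_{α/2}) term is vanishingly small for δ > 0 and is dropped in the standard sample-size formula.)
δ = d·√(n/2) ⇒ n = 2(δ/d)² = 2 × (3.417 / 0.80)² = 36.50.
Rounding up, n = 37 per group.

n = 37 per group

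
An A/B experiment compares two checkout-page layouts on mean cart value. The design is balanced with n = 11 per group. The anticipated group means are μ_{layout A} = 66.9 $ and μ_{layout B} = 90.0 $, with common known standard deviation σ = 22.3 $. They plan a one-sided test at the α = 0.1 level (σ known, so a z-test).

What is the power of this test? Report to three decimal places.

Standardized effect: d = |μ_{layout A} − μ_{layout B}| / σ = |66.9 − 90.0| / 22.3 = 1.0359
Noncentrality parameter: δ = d·√(n/2) = 1.0359 × √(11/2) = 2.4293
Critical value for a one-sided test at α = 0.1: z_α = 1.282.
Power = P(Z > 1.282 − δ) = Φ(1.148) = 0.8745.

Power ≈ 0.874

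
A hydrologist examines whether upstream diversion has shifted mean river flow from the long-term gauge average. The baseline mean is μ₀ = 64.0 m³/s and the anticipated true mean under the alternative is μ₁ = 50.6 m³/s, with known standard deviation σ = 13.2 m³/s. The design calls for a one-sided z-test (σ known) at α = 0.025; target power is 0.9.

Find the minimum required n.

Standardized effect: d = |μ₁ − μ₀| / σ = |50.6 − 64.0| / 13.2 = 1.0152
For power 0.9 need Φ(δ − z_{0.025}) = 0.9, so δ = z_{0.025} + z_{0.10} = 1.960 + 1.282 = 3.242.
δ = d·√n ⇒ n = (δ/d)² = (3.242 / 1.0152)² = 10.20.
Round up to the next whole unit.

n = 11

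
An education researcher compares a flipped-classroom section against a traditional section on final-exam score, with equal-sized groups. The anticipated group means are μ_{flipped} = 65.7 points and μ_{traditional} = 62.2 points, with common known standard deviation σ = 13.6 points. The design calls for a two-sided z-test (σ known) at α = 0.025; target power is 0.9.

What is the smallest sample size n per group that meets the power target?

Standardized effect: d = |μ_{flipped} − μ_{traditional}| / σ = |65.7 − 62.2| / 13.6 = 0.2574
Set Φ(δ − 2.241) = 0.9; then δ − 2.241 = Φ⁻¹(0.9) = 1.282, giving δ = 3.523.
(For δ > 0 the lower-tail rejection region contributes negligibly to power, so the one-term inversion is standard.)
δ = d·√(n/2) ⇒ n = 2(δ/d)² = 2 × (3.523 / 0.2574)² = 374.79.
Rounding up, n = 375 per group.

n = 375 per group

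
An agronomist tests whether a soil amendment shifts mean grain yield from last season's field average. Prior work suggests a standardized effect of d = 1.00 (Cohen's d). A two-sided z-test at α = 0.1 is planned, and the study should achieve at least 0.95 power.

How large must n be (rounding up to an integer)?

n = 11

Set Φ(δ − 1.645) = 0.95; then δ − 1.645 = Φ⁻¹(0.95) = 1.645, giving δ = 3.290.
(The Φ(−δ − z_{α/2}) term is vanishingly small for δ > 0 and is dropped in the standard sample-size formula.)
δ = d·√n ⇒ n = (δ/d)² = (3.290 / 1.00)² = 10.82.
Round up to the next whole unit.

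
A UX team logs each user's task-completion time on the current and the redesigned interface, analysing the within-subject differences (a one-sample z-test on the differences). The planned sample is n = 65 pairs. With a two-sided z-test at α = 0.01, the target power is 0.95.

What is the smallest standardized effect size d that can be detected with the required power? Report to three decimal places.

Need Φ(δ − 2.576) = 0.95, so δ = 2.576 + 1.645 = 4.221.
(Lower-tail contribution to power is negligible for δ > 0.)
δ = d·√n ⇒ d = δ/√n = 4.221/√65 = 0.5235.

d ≈ 0.524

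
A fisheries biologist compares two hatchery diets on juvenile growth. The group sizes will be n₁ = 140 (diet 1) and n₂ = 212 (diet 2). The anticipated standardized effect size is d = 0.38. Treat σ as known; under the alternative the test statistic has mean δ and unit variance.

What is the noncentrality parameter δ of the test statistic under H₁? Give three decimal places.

δ ≈ 3.489

The noncentrality parameter scales effect size by the design's sample-size factor: δ = d / √(1/n₁ + 1/n₂) = 0.38 / √(1/140 + 1/212) = 3.4893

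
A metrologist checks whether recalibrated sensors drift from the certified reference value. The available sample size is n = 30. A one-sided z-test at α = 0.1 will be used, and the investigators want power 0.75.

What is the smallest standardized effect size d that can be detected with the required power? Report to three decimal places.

d ≈ 0.357

Need Φ(δ − 1.282) = 0.75, so δ = 1.282 + 0.674 = 1.956.
δ = d·√n ⇒ d = δ/√n = 1.956/√30 = 0.3571.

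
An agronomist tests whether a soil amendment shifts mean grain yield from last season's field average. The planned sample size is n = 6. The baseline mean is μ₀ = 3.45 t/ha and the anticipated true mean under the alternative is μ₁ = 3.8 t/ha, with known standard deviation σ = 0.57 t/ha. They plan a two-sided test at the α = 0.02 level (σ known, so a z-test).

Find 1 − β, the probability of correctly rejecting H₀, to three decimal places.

Standardized effect: d = |μ₁ − μ₀| / σ = |3.8 − 3.45| / 0.57 = 0.6140
Noncentrality parameter: λ = d·√n = 0.6140 × √6 = 1.5041
Two-sided α = 0.02 → critical value z_{0.01} = 2.326.
Power = Φ(λ − 2.326) + Φ(−λ − 2.326) = Φ(-0.822) + Φ(-3.830) = 0.2055 + 0.0001 = 0.2055.

Power ≈ 0.206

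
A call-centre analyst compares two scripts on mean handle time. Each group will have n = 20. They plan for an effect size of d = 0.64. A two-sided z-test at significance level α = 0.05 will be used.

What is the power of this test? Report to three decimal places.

Noncentrality parameter: δ = d·√(n/2) = 0.64 × √(20/2) = 2.0239
Critical value for a two-sided test at α = 0.05: z_{α/2} = 1.960.
Power = Φ(δ − 1.960) + Φ(−δ − 1.960) = Φ(0.064) + Φ(-3.984) = 0.5255 + 0.0000 = 0.5255.

Power ≈ 0.526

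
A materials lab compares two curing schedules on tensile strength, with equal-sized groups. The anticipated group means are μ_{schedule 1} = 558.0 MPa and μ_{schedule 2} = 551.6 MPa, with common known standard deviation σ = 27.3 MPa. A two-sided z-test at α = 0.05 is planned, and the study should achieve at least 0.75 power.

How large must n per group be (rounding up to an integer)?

n = 253 per group

Standardized effect: d = |μ_{schedule 1} − μ_{schedule 2}| / σ = |558.0 − 551.6| / 27.3 = 0.2344
Set Φ(δ − 1.960) = 0.75; then δ − 1.960 = Φ⁻¹(0.75) = 0.674, giving δ = 2.634.
(For δ > 0 the lower-tail rejection region contributes negligibly to power, so the one-term inversion is standard.)
δ = d·√(n/2) ⇒ n = 2(δ/d)² = 2 × (2.634 / 0.2344)² = 252.57.
Rounding up, n = 253 per group.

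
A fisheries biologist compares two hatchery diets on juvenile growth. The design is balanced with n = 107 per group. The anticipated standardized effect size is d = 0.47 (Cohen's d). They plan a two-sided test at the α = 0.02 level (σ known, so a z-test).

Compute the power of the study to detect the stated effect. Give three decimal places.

Noncentrality parameter: δ = d·√(n/2) = 0.47 × √(107/2) = 3.4378
Critical value for a two-sided test at α = 0.02: z_{α/2} = 2.326.
Power = Φ(δ − 2.326) + Φ(−δ − 2.326) = Φ(1.111) + Φ(-5.764) = 0.8668 + 0.0000 = 0.8668.

Power ≈ 0.867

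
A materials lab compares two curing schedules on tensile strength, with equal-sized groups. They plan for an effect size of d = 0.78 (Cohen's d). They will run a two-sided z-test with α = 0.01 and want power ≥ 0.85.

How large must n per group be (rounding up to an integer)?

n = 43 per group

Set Φ(δ − 2.576) = 0.85; then δ − 2.576 = Φ⁻¹(0.85) = 1.036, giving δ = 3.612.
(For δ > 0 the lower-tail rejection region contributes negligibly to power, so the one-term inversion is standard.)
δ = d·√(n/2) ⇒ n = 2(δ/d)² = 2 × (3.612 / 0.78)² = 42.89.
Round up to the next whole unit.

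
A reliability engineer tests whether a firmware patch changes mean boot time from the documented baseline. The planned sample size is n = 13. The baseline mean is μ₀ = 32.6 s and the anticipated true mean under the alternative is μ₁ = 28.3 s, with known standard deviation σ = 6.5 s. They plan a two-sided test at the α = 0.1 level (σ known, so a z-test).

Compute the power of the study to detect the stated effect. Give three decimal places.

Standardized effect: d = |μ₁ − μ₀| / σ = |28.3 − 32.6| / 6.5 = 0.6615
Noncentrality parameter: δ = d·√n = 0.6615 × √13 = 2.3852
Two-sided α = 0.1 → critical value z_{0.05} = 1.645.
Power = Φ(δ − 1.645) + Φ(−δ − 1.645) = Φ(0.740) + Φ(-4.030) = 0.7705 + 0.0000 = 0.7705.

Power ≈ 0.770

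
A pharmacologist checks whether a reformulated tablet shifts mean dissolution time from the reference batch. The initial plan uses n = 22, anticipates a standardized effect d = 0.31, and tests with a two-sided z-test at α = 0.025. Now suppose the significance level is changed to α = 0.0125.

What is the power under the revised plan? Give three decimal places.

Power ≈ 0.148

δ = d·√n = 0.31 × √22 = 1.4540 (unchanged). New critical value: z_{0.0063} = 2.498.
Revised power = Φ(δ − 2.498) + Φ(−δ − 2.498) = Φ(-1.044) + Φ(-3.952) = 0.1483 + 0.0000 = 0.1484.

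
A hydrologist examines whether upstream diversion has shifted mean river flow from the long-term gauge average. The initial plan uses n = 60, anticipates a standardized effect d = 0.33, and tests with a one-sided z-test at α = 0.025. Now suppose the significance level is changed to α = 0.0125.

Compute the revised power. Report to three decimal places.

δ = d·√n = 0.33 × √60 = 2.5562 (unchanged). New critical value: z_{0.0125} = 2.241.
Revised power = Φ(δ − 2.241) = Φ(0.315) = 0.6235.

Power ≈ 0.624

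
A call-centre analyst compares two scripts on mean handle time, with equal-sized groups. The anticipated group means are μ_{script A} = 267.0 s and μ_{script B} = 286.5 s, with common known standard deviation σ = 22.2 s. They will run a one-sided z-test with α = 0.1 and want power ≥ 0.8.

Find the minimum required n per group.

Standardized effect: d = |μ_{script A} − μ_{script B}| / σ = |267.0 − 286.5| / 22.2 = 0.8784
For power 0.8 need Φ(δ − z_{0.1}) = 0.8, so δ = z_{0.1} + z_{0.20} = 1.282 + 0.842 = 2.123.
δ = d·√(n/2) ⇒ n = 2(δ/d)² = 2 × (2.123 / 0.8784)² = 11.69.
Rounding up, n = 12 per group.

n = 12 per group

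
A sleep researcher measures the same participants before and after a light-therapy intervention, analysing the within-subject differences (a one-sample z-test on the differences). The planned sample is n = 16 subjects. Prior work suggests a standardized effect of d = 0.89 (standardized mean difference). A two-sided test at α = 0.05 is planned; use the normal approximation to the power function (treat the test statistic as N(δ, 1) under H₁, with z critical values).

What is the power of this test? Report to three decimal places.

Noncentrality parameter: δ = d·√n = 0.89 × √16 = 3.5600
Two-sided α = 0.05 → critical value z_{0.025} = 1.960.
Power = Φ(δ − 1.960) + Φ(−δ − 1.960) = Φ(1.600) + Φ(-5.520) = 0.9452 + 0.0000 = 0.9452.

Power ≈ 0.945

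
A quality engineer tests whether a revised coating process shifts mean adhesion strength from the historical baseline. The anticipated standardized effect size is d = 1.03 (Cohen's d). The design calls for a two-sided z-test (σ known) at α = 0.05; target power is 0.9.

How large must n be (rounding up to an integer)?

n = 10

Set Φ(δ − 1.960) = 0.9; then δ − 1.960 = Φ⁻¹(0.9) = 1.282, giving δ = 3.242.
(For δ > 0 the lower-tail rejection region contributes negligibly to power, so the one-term inversion is standard.)
δ = d·√n ⇒ n = (δ/d)² = (3.242 / 1.03)² = 9.90.
Round up to the next whole unit.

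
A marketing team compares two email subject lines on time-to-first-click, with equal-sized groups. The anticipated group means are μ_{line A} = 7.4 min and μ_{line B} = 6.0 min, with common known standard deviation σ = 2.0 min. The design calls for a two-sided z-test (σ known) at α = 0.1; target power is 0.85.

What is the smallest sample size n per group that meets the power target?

n = 30 per group

Standardized effect: d = |μ_{line A} − μ_{line B}| / σ = |7.4 − 6.0| / 2.0 = 0.7000
For power 0.85 need Φ(δ − z_{0.05}) = 0.85, so δ = z_{0.05} + z_{0.15} = 1.645 + 1.036 = 2.681.
(Ignoring the negligible lower-tail rejection probability gives the usual closed-form inversion.)
δ = d·√(n/2) ⇒ n = 2(δ/d)² = 2 × (2.681 / 0.7000)² = 29.34.
Rounding up, n = 30 per group.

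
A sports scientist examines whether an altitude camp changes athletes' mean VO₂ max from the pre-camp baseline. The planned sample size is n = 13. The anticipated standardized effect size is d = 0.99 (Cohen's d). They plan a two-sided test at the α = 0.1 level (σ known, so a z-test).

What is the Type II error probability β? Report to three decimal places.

Noncentrality parameter: δ = d·√n = 0.99 × √13 = 3.5695
Critical value for a two-sided test at α = 0.1: z_{α/2} = 1.645.
Power = Φ(δ − 1.645) + Φ(−δ − 1.645) = Φ(1.925) + Φ(-5.214) = 0.9729 + 0.0000 = 0.9729.
Type II error: β = 1 − power = 1 − 0.9729 = 0.0271.

β ≈ 0.027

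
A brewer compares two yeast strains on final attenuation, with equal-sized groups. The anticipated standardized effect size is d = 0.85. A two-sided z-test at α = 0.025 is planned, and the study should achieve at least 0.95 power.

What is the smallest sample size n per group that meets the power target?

n = 42 per group

For power 0.95 need Φ(δ − z_{0.0125}) = 0.95, so δ = z_{0.0125} + z_{0.05} = 2.241 + 1.645 = 3.886.
(The Φ(−δ − z_{α/2}) term is vanishingly small for δ > 0 and is dropped in the standard sample-size formula.)
δ = d·√(n/2) ⇒ n = 2(δ/d)² = 2 × (3.886 / 0.85)² = 41.81.
Rounding up, n = 42 per group.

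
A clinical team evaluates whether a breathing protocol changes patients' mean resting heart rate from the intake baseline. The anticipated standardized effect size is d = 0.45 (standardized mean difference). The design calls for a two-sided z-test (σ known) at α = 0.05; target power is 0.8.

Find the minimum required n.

n = 39

Set Φ(δ − 1.960) = 0.8; then δ − 1.960 = Φ⁻¹(0.8) = 0.842, giving δ = 2.802.
(For δ > 0 the lower-tail rejection region contributes negligibly to power, so the one-term inversion is standard.)
δ = d·√n ⇒ n = (δ/d)² = (2.802 / 0.45)² = 38.76.
Rounding up, n = 39.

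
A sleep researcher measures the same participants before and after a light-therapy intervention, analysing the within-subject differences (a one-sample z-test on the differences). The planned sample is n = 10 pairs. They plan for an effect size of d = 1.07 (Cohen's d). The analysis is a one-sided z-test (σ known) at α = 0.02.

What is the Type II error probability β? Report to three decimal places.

β ≈ 0.092

Noncentrality parameter: δ = d·√n = 1.07 × √10 = 3.3836
One-sided α = 0.02 → critical value z_{0.02} = 2.054.
Power = P(Z > 2.054 − δ) = Φ(1.330) = 0.9082.
Type II error: β = 1 − power = 1 − 0.9082 = 0.0918.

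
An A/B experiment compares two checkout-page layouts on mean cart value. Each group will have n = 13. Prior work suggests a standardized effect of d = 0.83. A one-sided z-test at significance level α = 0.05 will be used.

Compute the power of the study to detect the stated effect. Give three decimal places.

Power ≈ 0.681

Noncentrality parameter: δ = d·√(n/2) = 0.83 × √(13/2) = 2.1161
One-sided α = 0.05 → critical value z_{0.05} = 1.645.
Power = Φ(δ − 1.645) = Φ(0.471) = 0.6813.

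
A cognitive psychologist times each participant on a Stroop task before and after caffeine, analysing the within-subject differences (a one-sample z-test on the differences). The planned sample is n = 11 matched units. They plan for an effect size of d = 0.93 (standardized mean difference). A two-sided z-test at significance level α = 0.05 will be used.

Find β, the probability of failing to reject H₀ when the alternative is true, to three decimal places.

β ≈ 0.130

Noncentrality parameter: δ = d·√n = 0.93 × √11 = 3.0845
Critical value for a two-sided test at α = 0.05: z_{α/2} = 1.960.
Power = Φ(δ − 1.960) + Φ(−δ − 1.960) = Φ(1.124) + Φ(-5.044) = 0.8696 + 0.0000 = 0.8696.
Type II error: β = 1 − power = 1 − 0.8696 = 0.1304.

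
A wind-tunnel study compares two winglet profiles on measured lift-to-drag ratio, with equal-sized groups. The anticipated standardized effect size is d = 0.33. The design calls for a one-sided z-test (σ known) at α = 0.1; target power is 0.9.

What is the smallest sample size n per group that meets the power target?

n = 121 per group

For power 0.9 need Φ(δ − z_{0.1}) = 0.9, so δ = z_{0.1} + z_{0.10} = 1.282 + 1.282 = 2.563.
δ = d·√(n/2) ⇒ n = 2(δ/d)² = 2 × (2.563 / 0.33)² = 120.65.
Rounding up, n = 121 per group.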